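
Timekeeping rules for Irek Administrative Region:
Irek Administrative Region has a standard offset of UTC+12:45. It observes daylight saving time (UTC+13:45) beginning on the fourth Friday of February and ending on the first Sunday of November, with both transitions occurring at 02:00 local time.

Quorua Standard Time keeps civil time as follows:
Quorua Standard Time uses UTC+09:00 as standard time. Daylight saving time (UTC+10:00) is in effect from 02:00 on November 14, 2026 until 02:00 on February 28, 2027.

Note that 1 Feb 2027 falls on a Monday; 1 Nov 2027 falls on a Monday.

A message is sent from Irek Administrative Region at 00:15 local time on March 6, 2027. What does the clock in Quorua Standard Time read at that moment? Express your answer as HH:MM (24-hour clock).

19:30

1 February 2027 is a Monday, so the first Friday is February 5 and the fourth is February 26.
1 November 2027 is a Monday, so the first Sunday is November 7.
Daylight saving runs 26 February – 7 November; March 6, 2027 is inside that window, so Irek Administrative Region is at UTC+13:45.
00:15 Irek Administrative Region − 13h45m = 10:30 UTC (rolling into the previous day, 5 March 2027).
At the standard offset (UTC+09:00), 10:30 UTC + 9h = 19:30 Quorua Standard Time standard time.
The standard-time date in Quorua Standard Time, March 5, 2027, does not fall between 14 November 2026 and 28 February 2027, so daylight saving is not in effect and Quorua Standard Time is at UTC+09:00.
10:30 UTC + 9h = 19:30 Quorua Standard Time.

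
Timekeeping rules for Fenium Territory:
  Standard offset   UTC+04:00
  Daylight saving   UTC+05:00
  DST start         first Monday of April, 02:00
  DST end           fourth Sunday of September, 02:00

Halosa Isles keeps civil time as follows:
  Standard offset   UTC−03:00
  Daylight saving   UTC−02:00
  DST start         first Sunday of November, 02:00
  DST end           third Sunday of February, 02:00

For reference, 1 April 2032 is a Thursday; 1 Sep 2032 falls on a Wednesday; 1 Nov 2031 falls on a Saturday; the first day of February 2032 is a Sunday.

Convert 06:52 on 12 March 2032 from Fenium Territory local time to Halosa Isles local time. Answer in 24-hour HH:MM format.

1 April 2032 is a Thursday, so the first Monday is April 5.
1 September 2032 is a Wednesday, so the first Sunday is September 5 and the fourth is September 26.
Daylight saving runs 5 April – 26 September; 12 March 2032 is outside that window, so Fenium Territory is on standard time at UTC+04:00.
06:52 Fenium Territory − 4h = 02:52 UTC.
1 November 2031 is a Saturday, so the first Sunday is November 2.
1 February 2032 is a Sunday, so the first Sunday is February 1 and the third is February 15.
At the standard offset (UTC−03:00), 02:52 UTC − 3h = 23:52 Halosa Isles standard time (rolling into the previous day, 11 March 2032).
Daylight saving runs 2 November 2031 – 15 February 2032; the standard-time date in Halosa Isles, 11 March 2032, is outside that window, so Halosa Isles is on standard time at UTC−03:00.
02:52 UTC − 3h = 23:52 Halosa Isles (rolling into the previous day, 11 March 2032).

23:52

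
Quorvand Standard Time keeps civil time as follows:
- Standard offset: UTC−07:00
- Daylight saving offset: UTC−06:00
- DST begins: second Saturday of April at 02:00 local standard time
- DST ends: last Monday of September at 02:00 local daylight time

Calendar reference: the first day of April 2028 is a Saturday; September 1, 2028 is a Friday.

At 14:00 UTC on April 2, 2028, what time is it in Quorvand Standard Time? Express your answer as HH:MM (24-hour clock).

07:00

1 April 2028 is a Saturday, so the first Saturday is April 1 and the second is April 8.
1 September 2028 is a Friday, so Mondays fall on 4, 11, 18, 25; the last is September 25.
At the standard offset (UTC−07:00), 14:00 UTC − 7h = 07:00 Quorvand Standard Time standard time.
Daylight saving runs 8 April – 25 September; the standard-time date in Quorvand Standard Time, April 2, 2028, is outside that window, so Quorvand Standard Time is on standard time at UTC−07:00.
14:00 UTC − 7h = 07:00 local.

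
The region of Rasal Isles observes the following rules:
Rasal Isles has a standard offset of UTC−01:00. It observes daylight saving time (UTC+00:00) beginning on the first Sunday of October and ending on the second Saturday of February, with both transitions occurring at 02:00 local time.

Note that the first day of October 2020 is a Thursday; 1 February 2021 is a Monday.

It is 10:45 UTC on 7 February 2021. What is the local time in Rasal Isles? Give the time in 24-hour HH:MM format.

10:45

1 October 2020 is a Thursday, so the first Sunday is October 4.
1 February 2021 is a Monday, so the first Saturday is February 6 and the second is February 13.
At the standard offset (UTC−01:00), 10:45 UTC − 1h = 09:45 Rasal Isles standard time.
The standard-time date in Rasal Isles, 7 February 2021, falls between 4 October 2020 and 13 February 2021, so daylight saving is in effect and Rasal Isles is at UTC+00:00.
10:45 UTC + 0h = 10:45 local.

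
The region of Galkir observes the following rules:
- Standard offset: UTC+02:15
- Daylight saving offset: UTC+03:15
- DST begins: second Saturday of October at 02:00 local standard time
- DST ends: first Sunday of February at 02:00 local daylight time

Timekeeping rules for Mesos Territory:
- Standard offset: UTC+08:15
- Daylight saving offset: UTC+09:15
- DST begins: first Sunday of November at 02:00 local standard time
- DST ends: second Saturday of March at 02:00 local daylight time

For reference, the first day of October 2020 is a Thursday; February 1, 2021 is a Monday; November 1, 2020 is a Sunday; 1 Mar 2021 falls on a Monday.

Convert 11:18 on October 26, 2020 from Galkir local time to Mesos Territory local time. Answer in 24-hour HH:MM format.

1 October 2020 is a Thursday, so the first Saturday is October 3 and the second is October 10.
1 February 2021 is a Monday, so the first Sunday is February 7.
Daylight saving runs 10 October 2020 – 7 February 2021; October 26, 2020 is inside that window, so Galkir is at UTC+03:15.
11:18 Galkir − 3h15m = 08:03 UTC.
1 November 2020 is a Sunday, so the first Sunday is November 1.
1 March 2021 is a Monday, so the first Saturday is March 6 and the second is March 13.
At the standard offset (UTC+08:15), 08:03 UTC + 8h15m = 16:18 Mesos Territory standard time.
Daylight saving runs 1 November 2020 – 13 March 2021; the standard-time date in Mesos Territory, October 26, 2020, is outside that window, so Mesos Territory is on standard time at UTC+08:15.
08:03 UTC + 8h15m = 16:18 Mesos Territory.

16:18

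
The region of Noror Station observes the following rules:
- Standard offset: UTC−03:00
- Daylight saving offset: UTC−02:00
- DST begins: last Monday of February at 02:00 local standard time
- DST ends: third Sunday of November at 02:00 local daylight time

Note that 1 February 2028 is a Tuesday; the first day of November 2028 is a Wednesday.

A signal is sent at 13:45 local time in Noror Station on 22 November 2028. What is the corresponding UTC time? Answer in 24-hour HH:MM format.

16:45

1 February 2028 is a Tuesday, so Mondays fall on 7, 14, 21, 28; the last is February 28.
1 November 2028 is a Wednesday, so the first Sunday is November 5 and the third is November 19.
Daylight saving runs 28 February – 19 November; 22 November 2028 is outside that window, so Noror Station is on standard time at UTC−03:00.
13:45 local + 3h = 16:45 UTC.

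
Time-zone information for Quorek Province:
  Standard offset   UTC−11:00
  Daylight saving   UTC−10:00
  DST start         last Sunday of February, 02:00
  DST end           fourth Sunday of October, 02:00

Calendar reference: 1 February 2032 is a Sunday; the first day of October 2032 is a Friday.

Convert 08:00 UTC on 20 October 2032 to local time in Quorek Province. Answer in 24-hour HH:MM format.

1 February 2032 is a Sunday, so Sundays fall on 1, 8, 15, 22, 29; the last is February 29.
1 October 2032 is a Friday, so the first Sunday is October 3 and the fourth is October 24.
At the standard offset (UTC−11:00), 08:00 UTC − 11h = 21:00 Quorek Province standard time (rolling into the previous day, 19 October 2032).
The standard-time date in Quorek Province, 19 October 2032, falls between 29 February and 24 October, so daylight saving is in effect and Quorek Province is at UTC−10:00.
08:00 UTC − 10h = 22:00 local (rolling into the previous day, 19 October 2032).

22:00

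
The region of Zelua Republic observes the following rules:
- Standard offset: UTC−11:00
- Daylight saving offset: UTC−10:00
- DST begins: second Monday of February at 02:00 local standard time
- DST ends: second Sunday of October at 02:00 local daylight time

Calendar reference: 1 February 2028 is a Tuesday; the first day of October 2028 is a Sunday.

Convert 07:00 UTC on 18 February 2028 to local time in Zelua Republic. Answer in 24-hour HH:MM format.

21:00

1 February 2028 is a Tuesday, so the first Monday is February 7 and the second is February 14.
1 October 2028 is a Sunday, so the first Sunday is October 1 and the second is October 8.
At the standard offset (UTC−11:00), 07:00 UTC − 11h = 20:00 Zelua Republic standard time (rolling into the previous day, 17 February 2028).
Daylight saving runs 14 February – 8 October; the standard-time date in Zelua Republic, 17 February 2028, is inside that window, so Zelua Republic is at UTC−10:00.
07:00 UTC − 10h = 21:00 local (rolling into the previous day, 17 February 2028).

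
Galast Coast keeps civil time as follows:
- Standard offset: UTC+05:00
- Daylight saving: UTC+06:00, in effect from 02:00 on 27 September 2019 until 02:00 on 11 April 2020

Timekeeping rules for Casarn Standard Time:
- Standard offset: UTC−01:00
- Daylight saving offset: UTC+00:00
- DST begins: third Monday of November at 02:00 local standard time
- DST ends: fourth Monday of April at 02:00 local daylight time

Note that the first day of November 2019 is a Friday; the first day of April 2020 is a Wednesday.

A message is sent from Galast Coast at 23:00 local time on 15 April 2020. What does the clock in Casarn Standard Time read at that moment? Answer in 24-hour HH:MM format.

Daylight saving runs 27 September 2019 – 11 April 2020; 15 April 2020 is outside that window, so Galast Coast is on standard time at UTC+05:00.
23:00 Galast Coast − 5h = 18:00 UTC.
1 November 2019 is a Friday, so the first Monday is November 4 and the third is November 18.
1 April 2020 is a Wednesday, so the first Monday is April 6 and the fourth is April 27.
At the standard offset (UTC−01:00), 18:00 UTC − 1h = 17:00 Casarn Standard Time standard time.
Daylight saving runs 18 November 2019 – 27 April 2020; the standard-time date in Casarn Standard Time, 15 April 2020, is inside that window, so Casarn Standard Time is at UTC+00:00.
18:00 UTC + 0h = 18:00 Casarn Standard Time.

18:00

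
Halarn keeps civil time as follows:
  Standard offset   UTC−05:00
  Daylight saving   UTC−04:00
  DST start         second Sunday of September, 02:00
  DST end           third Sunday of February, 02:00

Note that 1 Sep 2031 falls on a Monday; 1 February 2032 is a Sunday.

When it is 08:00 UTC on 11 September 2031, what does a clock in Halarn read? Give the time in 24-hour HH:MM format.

03:00

1 September 2031 is a Monday, so the first Sunday is September 7 and the second is September 14.
1 February 2032 is a Sunday, so the first Sunday is February 1 and the third is February 15.
At the standard offset (UTC−05:00), 08:00 UTC − 5h = 03:00 Halarn standard time.
The standard-time date in Halarn, 11 September 2031, does not fall between 14 September 2031 and 15 February 2032, so daylight saving is not in effect and Halarn is at UTC−05:00.
08:00 UTC − 5h = 03:00 local.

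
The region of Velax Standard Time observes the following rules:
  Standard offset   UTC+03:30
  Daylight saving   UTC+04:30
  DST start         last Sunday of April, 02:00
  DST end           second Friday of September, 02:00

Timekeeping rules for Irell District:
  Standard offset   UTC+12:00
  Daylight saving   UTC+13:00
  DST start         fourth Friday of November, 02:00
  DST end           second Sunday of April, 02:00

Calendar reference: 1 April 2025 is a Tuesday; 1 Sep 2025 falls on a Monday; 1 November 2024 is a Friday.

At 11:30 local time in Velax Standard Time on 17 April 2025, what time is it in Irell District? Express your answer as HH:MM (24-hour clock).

1 April 2025 is a Tuesday, so Sundays fall on 6, 13, 20, 27; the last is April 27.
1 September 2025 is a Monday, so the first Friday is September 5 and the second is September 12.
17 April 2025 does not fall between 27 April and 12 September, so daylight saving is not in effect and Velax Standard Time is at UTC+03:30.
11:30 Velax Standard Time − 3h30m = 08:00 UTC.
1 November 2024 is a Friday, so the first Friday is November 1 and the fourth is November 22.
1 April 2025 is a Tuesday, so the first Sunday is April 6 and the second is April 13.
At the standard offset (UTC+12:00), 08:00 UTC + 12h = 20:00 Irell District standard time.
The standard-time date in Irell District, 17 April 2025, does not fall between 22 November 2024 and 13 April 2025, so daylight saving is not in effect and Irell District is at UTC+12:00.
08:00 UTC + 12h = 20:00 Irell District.

20:00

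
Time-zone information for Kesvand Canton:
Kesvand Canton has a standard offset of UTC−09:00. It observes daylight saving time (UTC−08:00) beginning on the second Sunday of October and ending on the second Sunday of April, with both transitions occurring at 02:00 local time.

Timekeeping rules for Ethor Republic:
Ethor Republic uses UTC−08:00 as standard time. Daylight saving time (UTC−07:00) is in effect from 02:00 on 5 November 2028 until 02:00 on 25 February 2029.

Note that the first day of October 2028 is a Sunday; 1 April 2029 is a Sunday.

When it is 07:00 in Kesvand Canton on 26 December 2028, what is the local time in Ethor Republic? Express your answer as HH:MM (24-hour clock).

08:00

1 October 2028 is a Sunday, so the first Sunday is October 1 and the second is October 8.
1 April 2029 is a Sunday, so the first Sunday is April 1 and the second is April 8.
26 December 2028 falls between 8 October 2028 and 8 April 2029, so daylight saving is in effect and Kesvand Canton is at UTC−08:00.
07:00 Kesvand Canton + 8h = 15:00 UTC.
At the standard offset (UTC−08:00), 15:00 UTC − 8h = 07:00 Ethor Republic standard time.
The standard-time date in Ethor Republic, 26 December 2028, falls between 5 November 2028 and 25 February 2029, so daylight saving is in effect and Ethor Republic is at UTC−07:00.
15:00 UTC − 7h = 08:00 Ethor Republic.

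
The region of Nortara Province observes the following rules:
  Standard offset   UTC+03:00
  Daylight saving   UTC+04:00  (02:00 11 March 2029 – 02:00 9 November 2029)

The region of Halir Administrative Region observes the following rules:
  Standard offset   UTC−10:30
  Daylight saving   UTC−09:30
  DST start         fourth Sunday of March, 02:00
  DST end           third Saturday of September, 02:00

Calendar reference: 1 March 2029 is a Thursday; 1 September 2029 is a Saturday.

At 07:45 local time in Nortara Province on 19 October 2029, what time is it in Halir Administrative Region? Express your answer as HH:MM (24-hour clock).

17:15

19 October 2029 lies within the daylight-saving period (11 March – 9 November), so Nortara Province is on daylight time, UTC+04:00.
07:45 Nortara Province − 4h = 03:45 UTC.
1 March 2029 is a Thursday, so the first Sunday is March 4 and the fourth is March 25.
1 September 2029 is a Saturday, so the first Saturday is September 1 and the third is September 15.
At the standard offset (UTC−10:30), 03:45 UTC − 10h30m = 17:15 Halir Administrative Region standard time (rolling into the previous day, 18 October 2029).
Daylight saving runs 25 March – 15 September; the standard-time date in Halir Administrative Region, 18 October 2029, is outside that window, so Halir Administrative Region is on standard time at UTC−10:30.
03:45 UTC − 10h30m = 17:15 Halir Administrative Region (rolling into the previous day, 18 October 2029).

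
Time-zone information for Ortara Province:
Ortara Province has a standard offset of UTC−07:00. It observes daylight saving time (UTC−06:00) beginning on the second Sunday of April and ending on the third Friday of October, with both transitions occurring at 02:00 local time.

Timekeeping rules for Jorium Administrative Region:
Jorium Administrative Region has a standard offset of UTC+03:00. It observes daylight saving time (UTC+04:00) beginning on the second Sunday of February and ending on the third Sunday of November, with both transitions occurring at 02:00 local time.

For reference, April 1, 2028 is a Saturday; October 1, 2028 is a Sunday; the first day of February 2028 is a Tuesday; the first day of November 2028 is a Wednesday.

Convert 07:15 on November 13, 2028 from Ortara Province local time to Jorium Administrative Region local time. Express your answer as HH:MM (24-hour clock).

18:15

1 April 2028 is a Saturday, so the first Sunday is April 2 and the second is April 9.
1 October 2028 is a Sunday, so the first Friday is October 6 and the third is October 20.
Daylight saving runs 9 April – 20 October; November 13, 2028 is outside that window, so Ortara Province is on standard time at UTC−07:00.
07:15 Ortara Province + 7h = 14:15 UTC.
1 February 2028 is a Tuesday, so the first Sunday is February 6 and the second is February 13.
1 November 2028 is a Wednesday, so the first Sunday is November 5 and the third is November 19.
At the standard offset (UTC+03:00), 14:15 UTC + 3h = 17:15 Jorium Administrative Region standard time.
Daylight saving runs 13 February – 19 November; the standard-time date in Jorium Administrative Region, November 13, 2028, is inside that window, so Jorium Administrative Region is at UTC+04:00.
14:15 UTC + 4h = 18:15 Jorium Administrative Region.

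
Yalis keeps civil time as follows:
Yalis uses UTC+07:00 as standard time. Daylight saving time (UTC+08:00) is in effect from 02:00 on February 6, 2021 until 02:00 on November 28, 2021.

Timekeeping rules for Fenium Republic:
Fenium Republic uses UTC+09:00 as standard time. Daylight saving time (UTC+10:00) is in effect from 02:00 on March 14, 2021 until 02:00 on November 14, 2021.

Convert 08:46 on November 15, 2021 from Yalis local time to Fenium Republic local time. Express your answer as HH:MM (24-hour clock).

November 15, 2021 lies within the daylight-saving period (6 February – 28 November), so Yalis is on daylight time, UTC+08:00.
08:46 Yalis − 8h = 00:46 UTC.
At the standard offset (UTC+09:00), 00:46 UTC + 9h = 09:46 Fenium Republic standard time.
The standard-time date in Fenium Republic, November 15, 2021, is outside the daylight-saving period (14 March – 14 November), so Fenium Republic is on standard time, UTC+09:00.
00:46 UTC + 9h = 09:46 Fenium Republic.

09:46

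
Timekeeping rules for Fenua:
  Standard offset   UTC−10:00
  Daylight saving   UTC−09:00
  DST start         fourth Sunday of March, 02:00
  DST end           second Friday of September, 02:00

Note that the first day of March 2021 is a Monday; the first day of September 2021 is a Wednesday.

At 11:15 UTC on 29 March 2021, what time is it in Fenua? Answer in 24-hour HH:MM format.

02:15

1 March 2021 is a Monday, so the first Sunday is March 7 and the fourth is March 28.
1 September 2021 is a Wednesday, so the first Friday is September 3 and the second is September 10.
At the standard offset (UTC−10:00), 11:15 UTC − 10h = 01:15 Fenua standard time.
Daylight saving runs 28 March – 10 September; the standard-time date in Fenua, 29 March 2021, is inside that window, so Fenua is at UTC−09:00.
11:15 UTC − 9h = 02:15 local.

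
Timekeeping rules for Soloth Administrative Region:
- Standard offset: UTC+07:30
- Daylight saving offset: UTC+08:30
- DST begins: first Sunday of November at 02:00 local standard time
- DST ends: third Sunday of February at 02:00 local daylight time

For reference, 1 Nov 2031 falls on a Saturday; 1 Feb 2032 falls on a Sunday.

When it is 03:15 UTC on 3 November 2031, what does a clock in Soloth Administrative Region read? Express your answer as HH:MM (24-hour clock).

1 November 2031 is a Saturday, so the first Sunday is November 2.
1 February 2032 is a Sunday, so the first Sunday is February 1 and the third is February 15.
At the standard offset (UTC+07:30), 03:15 UTC + 7h30m = 10:45 Soloth Administrative Region standard time.
The standard-time date in Soloth Administrative Region, 3 November 2031, falls between 2 November 2031 and 15 February 2032, so daylight saving is in effect and Soloth Administrative Region is at UTC+08:30.
03:15 UTC + 8h30m = 11:45 local.

11:45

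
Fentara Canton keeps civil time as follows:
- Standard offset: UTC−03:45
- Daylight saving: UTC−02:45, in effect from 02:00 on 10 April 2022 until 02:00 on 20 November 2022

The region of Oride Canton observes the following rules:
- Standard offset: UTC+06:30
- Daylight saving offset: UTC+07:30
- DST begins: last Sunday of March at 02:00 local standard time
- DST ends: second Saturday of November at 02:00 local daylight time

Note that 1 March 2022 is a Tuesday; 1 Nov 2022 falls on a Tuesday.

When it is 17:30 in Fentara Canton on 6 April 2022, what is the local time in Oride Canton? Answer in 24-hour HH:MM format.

04:45

6 April 2022 does not fall between 10 April and 20 November, so daylight saving is not in effect and Fentara Canton is at UTC−03:45.
17:30 Fentara Canton + 3h45m = 21:15 UTC.
1 March 2022 is a Tuesday, so Sundays fall on 6, 13, 20, 27; the last is March 27.
1 November 2022 is a Tuesday, so the first Saturday is November 5 and the second is November 12.
At the standard offset (UTC+06:30), 21:15 UTC + 6h30m = 03:45 Oride Canton standard time (rolling into the next day, 7 April 2022).
The standard-time date in Oride Canton, 7 April 2022, falls between 27 March and 12 November, so daylight saving is in effect and Oride Canton is at UTC+07:30.
21:15 UTC + 7h30m = 04:45 Oride Canton (rolling into the next day, 7 April 2022).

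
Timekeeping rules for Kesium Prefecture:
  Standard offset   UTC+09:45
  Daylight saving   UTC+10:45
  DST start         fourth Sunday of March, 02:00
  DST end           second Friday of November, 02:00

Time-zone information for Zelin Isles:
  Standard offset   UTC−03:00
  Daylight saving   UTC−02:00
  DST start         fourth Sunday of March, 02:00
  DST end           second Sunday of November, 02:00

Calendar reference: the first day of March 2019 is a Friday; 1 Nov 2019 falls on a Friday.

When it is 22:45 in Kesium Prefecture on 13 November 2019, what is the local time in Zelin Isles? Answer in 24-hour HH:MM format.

1 March 2019 is a Friday, so the first Sunday is March 3 and the fourth is March 24.
1 November 2019 is a Friday, so the first Friday is November 1 and the second is November 8.
Daylight saving runs 24 March – 8 November; 13 November 2019 is outside that window, so Kesium Prefecture is on standard time at UTC+09:45.
22:45 Kesium Prefecture − 9h45m = 13:00 UTC.
1 March 2019 is a Friday, so the first Sunday is March 3 and the fourth is March 24.
1 November 2019 is a Friday, so the first Sunday is November 3 and the second is November 10.
At the standard offset (UTC−03:00), 13:00 UTC − 3h = 10:00 Zelin Isles standard time.
Daylight saving runs 24 March – 10 November; the standard-time date in Zelin Isles, 13 November 2019, is outside that window, so Zelin Isles is on standard time at UTC−03:00.
13:00 UTC − 3h = 10:00 Zelin Isles.

10:00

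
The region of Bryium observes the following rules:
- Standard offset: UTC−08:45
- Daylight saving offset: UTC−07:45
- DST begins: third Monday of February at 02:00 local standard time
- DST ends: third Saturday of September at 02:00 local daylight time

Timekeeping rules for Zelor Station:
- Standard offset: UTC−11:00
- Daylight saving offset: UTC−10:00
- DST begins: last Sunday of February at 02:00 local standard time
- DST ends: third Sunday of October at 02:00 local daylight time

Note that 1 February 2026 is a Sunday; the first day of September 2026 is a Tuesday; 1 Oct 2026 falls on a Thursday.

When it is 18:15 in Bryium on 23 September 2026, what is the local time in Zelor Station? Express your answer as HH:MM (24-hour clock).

1 February 2026 is a Sunday, so the first Monday is February 2 and the third is February 16.
1 September 2026 is a Tuesday, so the first Saturday is September 5 and the third is September 19.
Daylight saving runs 16 February – 19 September; 23 September 2026 is outside that window, so Bryium is on standard time at UTC−08:45.
18:15 Bryium + 8h45m = 03:00 UTC (rolling into the next day, 24 September 2026).
1 February 2026 is a Sunday, so Sundays fall on 1, 8, 15, 22; the last is February 22.
1 October 2026 is a Thursday, so the first Sunday is October 4 and the third is October 18.
At the standard offset (UTC−11:00), 03:00 UTC − 11h = 16:00 Zelor Station standard time (rolling into the previous day, 23 September 2026).
The standard-time date in Zelor Station, 23 September 2026, lies within the daylight-saving period (22 February – 18 October), so Zelor Station is on daylight time, UTC−10:00.
03:00 UTC − 10h = 17:00 Zelor Station (rolling into the previous day, 23 September 2026).

17:00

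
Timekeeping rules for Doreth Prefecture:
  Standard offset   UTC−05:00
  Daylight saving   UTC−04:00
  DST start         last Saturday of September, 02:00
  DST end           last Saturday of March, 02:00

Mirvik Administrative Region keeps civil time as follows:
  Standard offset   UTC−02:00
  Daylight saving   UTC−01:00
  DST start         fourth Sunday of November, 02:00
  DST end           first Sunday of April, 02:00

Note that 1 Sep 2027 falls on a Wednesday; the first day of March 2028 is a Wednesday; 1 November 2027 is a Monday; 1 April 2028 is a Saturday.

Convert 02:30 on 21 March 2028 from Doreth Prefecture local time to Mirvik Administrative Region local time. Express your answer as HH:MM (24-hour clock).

05:30

1 September 2027 is a Wednesday, so Saturdays fall on 4, 11, 18, 25; the last is September 25.
1 March 2028 is a Wednesday, so Saturdays fall on 4, 11, 18, 25; the last is March 25.
21 March 2028 falls between 25 September 2027 and 25 March 2028, so daylight saving is in effect and Doreth Prefecture is at UTC−04:00.
02:30 Doreth Prefecture + 4h = 06:30 UTC.
1 November 2027 is a Monday, so the first Sunday is November 7 and the fourth is November 28.
1 April 2028 is a Saturday, so the first Sunday is April 2.
At the standard offset (UTC−02:00), 06:30 UTC − 2h = 04:30 Mirvik Administrative Region standard time.
The standard-time date in Mirvik Administrative Region, 21 March 2028, lies within the daylight-saving period (28 November 2027 – 2 April 2028), so Mirvik Administrative Region is on daylight time, UTC−01:00.
06:30 UTC − 1h = 05:30 Mirvik Administrative Region.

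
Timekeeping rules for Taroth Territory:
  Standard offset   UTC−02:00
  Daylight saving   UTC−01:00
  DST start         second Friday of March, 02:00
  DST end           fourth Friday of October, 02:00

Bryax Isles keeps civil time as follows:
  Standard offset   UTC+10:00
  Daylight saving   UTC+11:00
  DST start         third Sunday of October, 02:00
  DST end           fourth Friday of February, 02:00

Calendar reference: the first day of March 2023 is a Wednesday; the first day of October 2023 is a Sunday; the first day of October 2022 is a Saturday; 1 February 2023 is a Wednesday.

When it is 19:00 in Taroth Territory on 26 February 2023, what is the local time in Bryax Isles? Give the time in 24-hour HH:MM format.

1 March 2023 is a Wednesday, so the first Friday is March 3 and the second is March 10.
1 October 2023 is a Sunday, so the first Friday is October 6 and the fourth is October 27.
26 February 2023 is outside the daylight-saving period (10 March – 27 October), so Taroth Territory is on standard time, UTC−02:00.
19:00 Taroth Territory + 2h = 21:00 UTC.
1 October 2022 is a Saturday, so the first Sunday is October 2 and the third is October 16.
1 February 2023 is a Wednesday, so the first Friday is February 3 and the fourth is February 24.
At the standard offset (UTC+10:00), 21:00 UTC + 10h = 07:00 Bryax Isles standard time (rolling into the next day, 27 February 2023).
Daylight saving runs 16 October 2022 – 24 February 2023; the standard-time date in Bryax Isles, 27 February 2023, is outside that window, so Bryax Isles is on standard time at UTC+10:00.
21:00 UTC + 10h = 07:00 Bryax Isles (rolling into the next day, 27 February 2023).

07:00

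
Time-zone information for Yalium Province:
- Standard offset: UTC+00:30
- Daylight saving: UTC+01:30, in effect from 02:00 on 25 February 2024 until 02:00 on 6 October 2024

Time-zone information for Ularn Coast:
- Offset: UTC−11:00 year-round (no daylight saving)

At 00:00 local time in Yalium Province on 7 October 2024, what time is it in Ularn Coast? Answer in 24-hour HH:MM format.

Daylight saving runs 25 February – 6 October; 7 October 2024 is outside that window, so Yalium Province is on standard time at UTC+00:30.
00:00 Yalium Province − 0h30m = 23:30 UTC (rolling into the previous day, 6 October 2024).
Ularn Coast has no daylight saving, so its offset is UTC−11:00 year-round.
23:30 UTC − 11h = 12:30 Ularn Coast.

12:30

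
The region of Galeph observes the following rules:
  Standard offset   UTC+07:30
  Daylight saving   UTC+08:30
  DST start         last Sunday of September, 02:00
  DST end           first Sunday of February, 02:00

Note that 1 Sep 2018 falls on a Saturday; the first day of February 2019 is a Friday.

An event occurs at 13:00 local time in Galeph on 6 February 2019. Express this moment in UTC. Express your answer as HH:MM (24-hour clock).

1 September 2018 is a Saturday, so Sundays fall on 2, 9, 16, 23, 30; the last is September 30.
1 February 2019 is a Friday, so the first Sunday is February 3.
6 February 2019 is outside the daylight-saving period (30 September 2018 – 3 February 2019), so Galeph is on standard time, UTC+07:30.
13:00 local − 7h30m = 05:30 UTC.

05:30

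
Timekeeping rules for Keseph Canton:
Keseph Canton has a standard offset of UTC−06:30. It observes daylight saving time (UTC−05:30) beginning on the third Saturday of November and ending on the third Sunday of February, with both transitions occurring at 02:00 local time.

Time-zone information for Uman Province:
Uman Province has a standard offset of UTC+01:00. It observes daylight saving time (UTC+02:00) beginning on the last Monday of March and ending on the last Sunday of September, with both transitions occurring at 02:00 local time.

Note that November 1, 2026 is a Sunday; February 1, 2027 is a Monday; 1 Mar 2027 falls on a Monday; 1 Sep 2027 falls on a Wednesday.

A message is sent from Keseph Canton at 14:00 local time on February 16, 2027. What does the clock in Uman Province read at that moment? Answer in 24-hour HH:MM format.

20:30

1 November 2026 is a Sunday, so the first Saturday is November 7 and the third is November 21.
1 February 2027 is a Monday, so the first Sunday is February 7 and the third is February 21.
February 16, 2027 falls between 21 November 2026 and 21 February 2027, so daylight saving is in effect and Keseph Canton is at UTC−05:30.
14:00 Keseph Canton + 5h30m = 19:30 UTC.
1 March 2027 is a Monday, so Mondays fall on 1, 8, 15, 22, 29; the last is March 29.
1 September 2027 is a Wednesday, so Sundays fall on 5, 12, 19, 26; the last is September 26.
At the standard offset (UTC+01:00), 19:30 UTC + 1h = 20:30 Uman Province standard time.
The standard-time date in Uman Province, February 16, 2027, is outside the daylight-saving period (29 March – 26 September), so Uman Province is on standard time, UTC+01:00.
19:30 UTC + 1h = 20:30 Uman Province.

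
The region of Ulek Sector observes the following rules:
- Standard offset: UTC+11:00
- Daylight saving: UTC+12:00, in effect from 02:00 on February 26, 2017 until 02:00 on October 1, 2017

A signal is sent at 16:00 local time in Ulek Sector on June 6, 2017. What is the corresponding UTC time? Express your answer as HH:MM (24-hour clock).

June 6, 2017 falls between 26 February and 1 October, so daylight saving is in effect and Ulek Sector is at UTC+12:00.
16:00 local − 12h = 04:00 UTC.

04:00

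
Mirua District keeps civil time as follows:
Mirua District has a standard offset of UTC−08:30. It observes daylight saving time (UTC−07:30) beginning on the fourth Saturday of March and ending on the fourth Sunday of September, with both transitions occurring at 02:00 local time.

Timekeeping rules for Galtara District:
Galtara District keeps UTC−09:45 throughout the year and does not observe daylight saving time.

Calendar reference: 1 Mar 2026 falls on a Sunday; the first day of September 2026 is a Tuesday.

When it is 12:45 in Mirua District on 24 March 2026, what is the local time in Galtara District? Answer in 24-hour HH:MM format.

11:30

1 March 2026 is a Sunday, so the first Saturday is March 7 and the fourth is March 28.
1 September 2026 is a Tuesday, so the first Sunday is September 6 and the fourth is September 27.
24 March 2026 does not fall between 28 March and 27 September, so daylight saving is not in effect and Mirua District is at UTC−08:30.
12:45 Mirua District + 8h30m = 21:15 UTC.
Galtara District has no daylight saving, so its offset is UTC−09:45 year-round.
21:15 UTC − 9h45m = 11:30 Galtara District.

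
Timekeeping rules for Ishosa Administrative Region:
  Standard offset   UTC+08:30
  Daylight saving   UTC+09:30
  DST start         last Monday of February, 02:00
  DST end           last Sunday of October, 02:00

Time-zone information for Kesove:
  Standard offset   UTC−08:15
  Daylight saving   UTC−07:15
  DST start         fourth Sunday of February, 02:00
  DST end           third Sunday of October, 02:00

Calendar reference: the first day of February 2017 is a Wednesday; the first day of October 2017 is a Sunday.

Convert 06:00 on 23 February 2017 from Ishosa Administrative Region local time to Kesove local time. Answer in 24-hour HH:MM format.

1 February 2017 is a Wednesday, so Mondays fall on 6, 13, 20, 27; the last is February 27.
1 October 2017 is a Sunday, so Sundays fall on 1, 8, 15, 22, 29; the last is October 29.
23 February 2017 does not fall between 27 February and 29 October, so daylight saving is not in effect and Ishosa Administrative Region is at UTC+08:30.
06:00 Ishosa Administrative Region − 8h30m = 21:30 UTC (rolling into the previous day, 22 February 2017).
1 February 2017 is a Wednesday, so the first Sunday is February 5 and the fourth is February 26.
1 October 2017 is a Sunday, so the first Sunday is October 1 and the third is October 15.
At the standard offset (UTC−08:15), 21:30 UTC − 8h15m = 13:15 Kesove standard time.
The standard-time date in Kesove, 22 February 2017, is outside the daylight-saving period (26 February – 15 October), so Kesove is on standard time, UTC−08:15.
21:30 UTC − 8h15m = 13:15 Kesove.

13:15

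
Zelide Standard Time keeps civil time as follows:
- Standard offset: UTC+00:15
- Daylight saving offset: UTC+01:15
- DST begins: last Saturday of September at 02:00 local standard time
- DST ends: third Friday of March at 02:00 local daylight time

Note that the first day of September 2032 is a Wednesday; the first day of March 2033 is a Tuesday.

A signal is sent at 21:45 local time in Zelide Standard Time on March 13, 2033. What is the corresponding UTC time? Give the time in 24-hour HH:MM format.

1 September 2032 is a Wednesday, so Saturdays fall on 4, 11, 18, 25; the last is September 25.
1 March 2033 is a Tuesday, so the first Friday is March 4 and the third is March 18.
Daylight saving runs 25 September 2032 – 18 March 2033; March 13, 2033 is inside that window, so Zelide Standard Time is at UTC+01:15.
21:45 local − 1h15m = 20:30 UTC.

20:30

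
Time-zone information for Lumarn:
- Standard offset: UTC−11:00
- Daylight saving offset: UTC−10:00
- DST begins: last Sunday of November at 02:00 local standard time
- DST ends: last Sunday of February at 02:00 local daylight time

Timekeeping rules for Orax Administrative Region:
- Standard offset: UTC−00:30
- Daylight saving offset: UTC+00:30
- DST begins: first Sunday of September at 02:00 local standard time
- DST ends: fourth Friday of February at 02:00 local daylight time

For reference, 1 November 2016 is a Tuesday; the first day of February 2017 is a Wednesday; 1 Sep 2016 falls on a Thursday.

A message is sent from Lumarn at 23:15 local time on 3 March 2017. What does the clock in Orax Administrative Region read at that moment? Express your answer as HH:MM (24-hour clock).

09:45

1 November 2016 is a Tuesday, so Sundays fall on 6, 13, 20, 27; the last is November 27.
1 February 2017 is a Wednesday, so Sundays fall on 5, 12, 19, 26; the last is February 26.
3 March 2017 does not fall between 27 November 2016 and 26 February 2017, so daylight saving is not in effect and Lumarn is at UTC−11:00.
23:15 Lumarn + 11h = 10:15 UTC (rolling into the next day, 4 March 2017).
1 September 2016 is a Thursday, so the first Sunday is September 4.
1 February 2017 is a Wednesday, so the first Friday is February 3 and the fourth is February 24.
At the standard offset (UTC−00:30), 10:15 UTC − 0h30m = 09:45 Orax Administrative Region standard time.
The standard-time date in Orax Administrative Region, 4 March 2017, is outside the daylight-saving period (4 September 2016 – 24 February 2017), so Orax Administrative Region is on standard time, UTC−00:30.
10:15 UTC − 0h30m = 09:45 Orax Administrative Region.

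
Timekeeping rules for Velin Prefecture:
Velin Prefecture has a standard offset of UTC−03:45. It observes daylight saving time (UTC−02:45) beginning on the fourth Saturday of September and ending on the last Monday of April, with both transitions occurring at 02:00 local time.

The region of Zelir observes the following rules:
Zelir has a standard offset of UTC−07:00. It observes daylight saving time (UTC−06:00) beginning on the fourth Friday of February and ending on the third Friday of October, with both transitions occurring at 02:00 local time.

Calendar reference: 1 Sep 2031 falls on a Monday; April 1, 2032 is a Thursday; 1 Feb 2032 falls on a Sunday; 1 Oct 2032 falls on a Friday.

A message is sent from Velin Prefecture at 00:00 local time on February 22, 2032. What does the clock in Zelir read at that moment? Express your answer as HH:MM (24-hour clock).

19:45

1 September 2031 is a Monday, so the first Saturday is September 6 and the fourth is September 27.
1 April 2032 is a Thursday, so Mondays fall on 5, 12, 19, 26; the last is April 26.
Daylight saving runs 27 September 2031 – 26 April 2032; February 22, 2032 is inside that window, so Velin Prefecture is at UTC−02:45.
00:00 Velin Prefecture + 2h45m = 02:45 UTC.
1 February 2032 is a Sunday, so the first Friday is February 6 and the fourth is February 27.
1 October 2032 is a Friday, so the first Friday is October 1 and the third is October 15.
At the standard offset (UTC−07:00), 02:45 UTC − 7h = 19:45 Zelir standard time (rolling into the previous day, 21 February 2032).
The standard-time date in Zelir, February 21, 2032, is outside the daylight-saving period (27 February – 15 October), so Zelir is on standard time, UTC−07:00.
02:45 UTC − 7h = 19:45 Zelir (rolling into the previous day, 21 February 2032).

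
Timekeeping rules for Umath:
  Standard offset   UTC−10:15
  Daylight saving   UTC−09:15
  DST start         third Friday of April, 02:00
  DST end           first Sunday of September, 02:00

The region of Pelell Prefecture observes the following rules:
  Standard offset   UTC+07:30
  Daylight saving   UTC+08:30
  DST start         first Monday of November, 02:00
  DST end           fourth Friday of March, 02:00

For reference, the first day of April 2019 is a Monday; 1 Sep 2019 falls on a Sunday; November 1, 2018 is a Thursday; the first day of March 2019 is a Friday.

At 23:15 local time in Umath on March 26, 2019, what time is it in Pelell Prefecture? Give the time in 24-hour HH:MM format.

17:00

1 April 2019 is a Monday, so the first Friday is April 5 and the third is April 19.
1 September 2019 is a Sunday, so the first Sunday is September 1.
Daylight saving runs 19 April – 1 September; March 26, 2019 is outside that window, so Umath is on standard time at UTC−10:15.
23:15 Umath + 10h15m = 09:30 UTC (rolling into the next day, 27 March 2019).
1 November 2018 is a Thursday, so the first Monday is November 5.
1 March 2019 is a Friday, so the first Friday is March 1 and the fourth is March 22.
At the standard offset (UTC+07:30), 09:30 UTC + 7h30m = 17:00 Pelell Prefecture standard time.
The standard-time date in Pelell Prefecture, March 27, 2019, does not fall between 5 November 2018 and 22 March 2019, so daylight saving is not in effect and Pelell Prefecture is at UTC+07:30.
09:30 UTC + 7h30m = 17:00 Pelell Prefecture.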